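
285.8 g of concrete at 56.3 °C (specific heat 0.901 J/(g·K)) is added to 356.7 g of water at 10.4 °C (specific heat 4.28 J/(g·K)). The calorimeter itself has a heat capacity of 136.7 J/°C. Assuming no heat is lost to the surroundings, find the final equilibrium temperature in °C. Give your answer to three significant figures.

Heat lost by concrete = heat gained by water + calorimeter.
(285.8)(0.901)(56.3 − T) = [(356.7)(4.28) + 136.7](T − 10.4)
257.5058 (56.3 − T) = 1663.376 (T − 10.4)
14498 − 257.5058 T = 1663.376 T − 17299
31797 = 1920.8818 T
T = 16.55 °C

T_f = 16.6 °C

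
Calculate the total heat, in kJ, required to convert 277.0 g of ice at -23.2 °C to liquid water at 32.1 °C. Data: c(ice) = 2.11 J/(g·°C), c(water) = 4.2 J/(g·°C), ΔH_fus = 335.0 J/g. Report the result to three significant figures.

q = 144 kJ

q1 (heat ice -23.2→0.0 °C): 277.0 × 2.11 × 23.2 = 13560 J
q2 (melt at 0 °C): 277.0 × 335.0 = 92795 J
q3 (heat water 0.0→32.1 °C): 277.0 × 4.2 × 32.1 = 37345 J
Total: 13560 + 92795 + 37345 = 143700 J = 144 kJ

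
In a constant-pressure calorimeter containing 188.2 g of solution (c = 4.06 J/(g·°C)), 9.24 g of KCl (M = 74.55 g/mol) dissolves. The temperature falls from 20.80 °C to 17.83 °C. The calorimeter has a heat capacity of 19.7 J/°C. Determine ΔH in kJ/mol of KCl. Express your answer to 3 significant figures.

ΔH = 18.8 kJ/mol

|ΔT| = |17.83 − 20.80| = 2.97 °C
|q_surr| = (188.2 × 4.06 + 19.7) × 2.97 = 783.792 × 2.97 = 2328 J
n(KCl) = 9.24 / 74.55 = 0.1239 mol
Temperature fell, so q_rxn = +|q_surr| = 2.328 kJ
ΔH = q_rxn / n = 18.79 kJ/mol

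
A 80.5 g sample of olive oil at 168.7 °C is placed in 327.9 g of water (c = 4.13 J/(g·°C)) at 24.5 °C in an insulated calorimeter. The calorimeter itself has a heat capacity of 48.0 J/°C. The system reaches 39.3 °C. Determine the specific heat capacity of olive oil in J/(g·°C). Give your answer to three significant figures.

q_gained = (327.9 × 4.13 + 48.0) × (39.3 − 24.5) = 20750 J
q_lost = 80.5 × c × (168.7 − 39.3) = 10416.7 c
Set equal: c = 20750 / 10416.7 = 1.99 J/(g·°C)

c = 1.99 J/(g·°C)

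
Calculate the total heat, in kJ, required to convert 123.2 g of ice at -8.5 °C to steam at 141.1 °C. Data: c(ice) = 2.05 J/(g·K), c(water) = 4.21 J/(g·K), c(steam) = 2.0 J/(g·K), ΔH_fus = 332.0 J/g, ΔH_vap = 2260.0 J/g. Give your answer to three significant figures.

q = 383 kJ

q1 (heat ice -8.5→0.0 °C): 123.2 × 2.05 × 8.5 = 2147 J
q2 (melt at 0 °C): 123.2 × 332.0 = 40902 J
q3 (heat water 0.0→100.0 °C): 123.2 × 4.21 × 100.0 = 51867 J
q4 (vaporize at 100 °C): 123.2 × 2260.0 = 278432 J
q5 (heat steam 100.0→141.1 °C): 123.2 × 2.0 × 41.1 = 10127 J
Total: 2147 + 40902 + 51867 + 278432 + 10127 = 383475 J = 383 kJ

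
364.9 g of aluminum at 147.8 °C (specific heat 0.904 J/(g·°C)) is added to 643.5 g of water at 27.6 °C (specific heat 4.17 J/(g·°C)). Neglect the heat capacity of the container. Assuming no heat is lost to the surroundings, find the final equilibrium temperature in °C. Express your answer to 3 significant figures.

T_f = 40.8 °C

Heat lost by aluminum = heat gained by water.
(364.9)(0.904)(147.8 − T) = (643.5)(4.17)(T − 27.6)
329.8696 (147.8 − T) = 2683.395 (T − 27.6)
48755 − 329.8696 T = 2683.395 T − 74062
122817 = 3013.2646 T
T = 40.76 °C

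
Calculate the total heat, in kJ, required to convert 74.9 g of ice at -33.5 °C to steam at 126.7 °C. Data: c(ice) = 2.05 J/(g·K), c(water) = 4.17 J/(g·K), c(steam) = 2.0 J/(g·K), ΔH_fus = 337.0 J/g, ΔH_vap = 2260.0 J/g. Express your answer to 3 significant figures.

q = 235 kJ

q1 (heat ice -33.5→0.0 °C): 74.9 × 2.05 × 33.5 = 5144 J
q2 (melt at 0 °C): 74.9 × 337.0 = 25241 J
q3 (heat water 0.0→100.0 °C): 74.9 × 4.17 × 100.0 = 31233 J
q4 (vaporize at 100 °C): 74.9 × 2260.0 = 169274 J
q5 (heat steam 100.0→126.7 °C): 74.9 × 2.0 × 26.7 = 4000 J
Total: 5144 + 25241 + 31233 + 169274 + 4000 = 234892 J = 235 kJ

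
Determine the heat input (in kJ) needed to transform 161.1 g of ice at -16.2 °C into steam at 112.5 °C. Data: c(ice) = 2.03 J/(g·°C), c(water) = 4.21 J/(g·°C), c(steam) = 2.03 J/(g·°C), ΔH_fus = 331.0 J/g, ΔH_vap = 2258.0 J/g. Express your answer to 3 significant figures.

q1 (heat ice -16.2→0.0 °C): 161.1 × 2.03 × 16.2 = 5298 J
q2 (melt at 0 °C): 161.1 × 331.0 = 53324 J
q3 (heat water 0.0→100.0 °C): 161.1 × 4.21 × 100.0 = 67823 J
q4 (vaporize at 100 °C): 161.1 × 2258.0 = 363764 J
q5 (heat steam 100.0→112.5 °C): 161.1 × 2.03 × 12.5 = 4088 J
Total: 5298 + 53324 + 67823 + 363764 + 4088 = 494297 J = 494 kJ

q = 494 kJ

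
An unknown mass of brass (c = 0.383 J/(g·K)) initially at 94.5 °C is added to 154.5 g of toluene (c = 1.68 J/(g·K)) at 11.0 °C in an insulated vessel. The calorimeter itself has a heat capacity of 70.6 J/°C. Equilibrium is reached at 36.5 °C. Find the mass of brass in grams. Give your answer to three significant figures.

q_gained = (154.5 × 1.68 + 70.6) × (36.5 − 11.0) = 8419 J
q_lost = m × 0.383 × (94.5 − 36.5) = 22.214 m
m = 8419 / 22.214 = 379 g

m = 379 g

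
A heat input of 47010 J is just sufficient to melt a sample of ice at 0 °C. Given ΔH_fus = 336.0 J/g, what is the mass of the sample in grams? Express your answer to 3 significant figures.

m = 140 g

m = q / ΔH_fus = 47010 J / 336.0 J/g = 140 g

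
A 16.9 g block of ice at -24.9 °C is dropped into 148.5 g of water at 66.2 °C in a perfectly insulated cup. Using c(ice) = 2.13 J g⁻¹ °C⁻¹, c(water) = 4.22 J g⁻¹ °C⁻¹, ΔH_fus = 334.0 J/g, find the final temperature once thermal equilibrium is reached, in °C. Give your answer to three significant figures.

T_f = 50.1 °C

Heat to bring ice to 0 °C and melt it: q₁ = 16.9×2.13×24.9 + 16.9×334.0 = 6540.9 J
Heat the water can supply cooling to 0 °C: 148.5×4.22×66.2 = 41485.6 J > q₁, so all ice melts.
Energy balance: 148.5×4.22×(66.2 − T) = 6540.9 + 16.9×4.22×(T − 0)
626.67(66.2 − T) = 6540.9 + 71.318 T
41485.6 − 6540.9 = 697.988 T
T = 34944.7 / 697.988 = 50.06 °C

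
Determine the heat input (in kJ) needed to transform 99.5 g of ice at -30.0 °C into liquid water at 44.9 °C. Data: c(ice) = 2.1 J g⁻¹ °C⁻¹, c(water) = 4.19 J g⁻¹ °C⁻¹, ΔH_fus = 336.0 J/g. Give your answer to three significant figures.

q = 58.4 kJ

q1 (heat ice -30.0→0.0 °C): 99.5 × 2.1 × 30.0 = 6269 J
q2 (melt at 0 °C): 99.5 × 336.0 = 33432 J
q3 (heat water 0.0→44.9 °C): 99.5 × 4.19 × 44.9 = 18719 J
Total: 6269 + 33432 + 18719 = 58420 J = 58.4 kJ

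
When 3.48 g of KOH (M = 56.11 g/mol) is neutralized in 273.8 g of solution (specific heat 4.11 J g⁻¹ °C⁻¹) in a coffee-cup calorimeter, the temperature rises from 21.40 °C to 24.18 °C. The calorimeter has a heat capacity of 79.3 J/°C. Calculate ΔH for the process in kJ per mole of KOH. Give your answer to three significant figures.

ΔH = -54.0 kJ/mol

|ΔT| = |24.18 − 21.40| = 2.78 °C
|q_surr| = (273.8 × 4.11 + 79.3) × 2.78 = 1204.618 × 2.78 = 3349 J
n(KOH) = 3.48 / 56.11 = 0.06202 mol
Temperature rose, so q_rxn = −|q_surr| = -3.349 kJ
ΔH = q_rxn / n = -54.00 kJ/mol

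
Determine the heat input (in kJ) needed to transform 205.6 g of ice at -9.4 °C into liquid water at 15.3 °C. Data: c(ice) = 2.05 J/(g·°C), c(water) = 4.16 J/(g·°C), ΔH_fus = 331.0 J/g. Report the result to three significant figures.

q1 (heat ice -9.4→0.0 °C): 205.6 × 2.05 × 9.4 = 3962 J
q2 (melt at 0 °C): 205.6 × 331.0 = 68054 J
q3 (heat water 0.0→15.3 °C): 205.6 × 4.16 × 15.3 = 13086 J
Total: 3962 + 68054 + 13086 = 85102 J = 85.1 kJ

q = 85.1 kJ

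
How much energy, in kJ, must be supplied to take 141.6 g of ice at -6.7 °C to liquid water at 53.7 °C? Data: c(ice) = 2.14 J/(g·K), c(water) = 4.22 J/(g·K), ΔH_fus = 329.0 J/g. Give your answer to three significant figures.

q = 80.7 kJ

q1 (heat ice -6.7→0.0 °C): 141.6 × 2.14 × 6.7 = 2030 J
q2 (melt at 0 °C): 141.6 × 329.0 = 46586 J
q3 (heat water 0.0→53.7 °C): 141.6 × 4.22 × 53.7 = 32089 J
Total: 2030 + 46586 + 32089 = 80705 J = 80.7 kJ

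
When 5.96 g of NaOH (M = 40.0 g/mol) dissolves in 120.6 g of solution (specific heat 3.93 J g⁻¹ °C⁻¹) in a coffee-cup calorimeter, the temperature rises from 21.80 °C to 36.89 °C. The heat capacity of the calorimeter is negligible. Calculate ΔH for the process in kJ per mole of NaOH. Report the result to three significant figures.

ΔH = -48.0 kJ/mol

|ΔT| = |36.89 − 21.80| = 15.09 °C
|q_surr| = (120.6 × 3.93) × 15.09 = 473.958 × 15.09 = 7152 J
n(NaOH) = 5.96 / 40.0 = 0.1490 mol
Temperature rose, so q_rxn = −|q_surr| = -7.152 kJ
ΔH = q_rxn / n = -48.00 kJ/mol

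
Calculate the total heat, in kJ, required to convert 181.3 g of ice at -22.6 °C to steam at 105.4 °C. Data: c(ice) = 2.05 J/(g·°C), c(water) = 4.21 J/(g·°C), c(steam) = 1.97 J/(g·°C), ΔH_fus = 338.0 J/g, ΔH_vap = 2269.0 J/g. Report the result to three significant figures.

q1 (heat ice -22.6→0.0 °C): 181.3 × 2.05 × 22.6 = 8400 J
q2 (melt at 0 °C): 181.3 × 338.0 = 61279 J
q3 (heat water 0.0→100.0 °C): 181.3 × 4.21 × 100.0 = 76327 J
q4 (vaporize at 100 °C): 181.3 × 2269.0 = 411370 J
q5 (heat steam 100.0→105.4 °C): 181.3 × 1.97 × 5.4 = 1929 J
Total: 8400 + 61279 + 76327 + 411370 + 1929 = 559305 J = 559 kJ

q = 559 kJ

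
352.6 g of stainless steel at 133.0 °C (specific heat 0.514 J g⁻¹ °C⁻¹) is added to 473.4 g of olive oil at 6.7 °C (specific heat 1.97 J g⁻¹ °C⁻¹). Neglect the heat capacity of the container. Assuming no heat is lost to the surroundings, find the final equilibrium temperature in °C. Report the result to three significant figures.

T_f = 27.3 °C

Heat lost by stainless steel = heat gained by olive oil.
(352.6)(0.514)(133.0 − T) = (473.4)(1.97)(T − 6.7)
181.2364 (133.0 − T) = 932.598 (T − 6.7)
24104 − 181.2364 T = 932.598 T − 6248.4
30352.4 = 1113.8344 T
T = 27.25 °C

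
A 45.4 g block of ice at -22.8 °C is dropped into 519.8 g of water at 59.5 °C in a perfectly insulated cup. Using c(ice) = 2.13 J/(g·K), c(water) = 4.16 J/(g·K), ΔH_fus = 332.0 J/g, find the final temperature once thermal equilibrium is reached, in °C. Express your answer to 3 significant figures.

T_f = 47.4 °C

Heat to bring ice to 0 °C and melt it: q₁ = 45.4×2.13×22.8 + 45.4×332.0 = 17278 J
Heat the water can supply cooling to 0 °C: 519.8×4.16×59.5 = 128661 J > q₁, so all ice melts.
Energy balance: 519.8×4.16×(59.5 − T) = 17278 + 45.4×4.16×(T − 0)
2162.368(59.5 − T) = 17278 + 188.864 T
128661 − 17278 = 2351.232 T
T = 111383 / 2351.232 = 47.37 °C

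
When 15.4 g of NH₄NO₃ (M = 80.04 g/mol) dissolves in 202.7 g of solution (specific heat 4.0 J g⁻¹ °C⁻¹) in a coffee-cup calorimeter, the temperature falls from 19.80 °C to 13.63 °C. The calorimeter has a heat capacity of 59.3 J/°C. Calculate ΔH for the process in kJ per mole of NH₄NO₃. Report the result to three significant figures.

|ΔT| = |13.63 − 19.80| = 6.17 °C
|q_surr| = (202.7 × 4.0 + 59.3) × 6.17 = 870.1 × 6.17 = 5369 J
n(NH₄NO₃) = 15.4 / 80.04 = 0.1924 mol
Temperature fell, so q_rxn = +|q_surr| = 5.369 kJ
ΔH = q_rxn / n = 27.91 kJ/mol

ΔH = 27.9 kJ/mol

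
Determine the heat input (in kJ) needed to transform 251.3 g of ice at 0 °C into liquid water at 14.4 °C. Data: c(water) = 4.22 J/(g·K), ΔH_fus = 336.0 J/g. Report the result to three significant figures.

q = 99.7 kJ

q1 (melt at 0 °C): 251.3 × 336.0 = 84437 J
q2 (heat water 0.0→14.4 °C): 251.3 × 4.22 × 14.4 = 15271 J
Total: 84437 + 15271 = 99708 J = 99.7 kJ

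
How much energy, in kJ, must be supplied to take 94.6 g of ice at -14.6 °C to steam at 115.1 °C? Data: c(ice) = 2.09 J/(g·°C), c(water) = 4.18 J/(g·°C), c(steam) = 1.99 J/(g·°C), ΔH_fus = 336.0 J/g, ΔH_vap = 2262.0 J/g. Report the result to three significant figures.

q = 291 kJ

q1 (heat ice -14.6→0.0 °C): 94.6 × 2.09 × 14.6 = 2887 J
q2 (melt at 0 °C): 94.6 × 336.0 = 31786 J
q3 (heat water 0.0→100.0 °C): 94.6 × 4.18 × 100.0 = 39543 J
q4 (vaporize at 100 °C): 94.6 × 2262.0 = 213985 J
q5 (heat steam 100.0→115.1 °C): 94.6 × 1.99 × 15.1 = 2843 J
Total: 2887 + 31786 + 39543 + 213985 + 2843 = 291044 J = 291 kJ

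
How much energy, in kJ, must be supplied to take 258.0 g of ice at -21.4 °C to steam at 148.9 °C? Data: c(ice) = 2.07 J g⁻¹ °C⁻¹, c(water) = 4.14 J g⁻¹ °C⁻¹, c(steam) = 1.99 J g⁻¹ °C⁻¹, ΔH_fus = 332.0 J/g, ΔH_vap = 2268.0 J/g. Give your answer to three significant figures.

q = 814 kJ

q1 (heat ice -21.4→0.0 °C): 258.0 × 2.07 × 21.4 = 11429 J
q2 (melt at 0 °C): 258.0 × 332.0 = 85656 J
q3 (heat water 0.0→100.0 °C): 258.0 × 4.14 × 100.0 = 106812 J
q4 (vaporize at 100 °C): 258.0 × 2268.0 = 585144 J
q5 (heat steam 100.0→148.9 °C): 258.0 × 1.99 × 48.9 = 25106 J
Total: 11429 + 85656 + 106812 + 585144 + 25106 = 814147 J = 814 kJ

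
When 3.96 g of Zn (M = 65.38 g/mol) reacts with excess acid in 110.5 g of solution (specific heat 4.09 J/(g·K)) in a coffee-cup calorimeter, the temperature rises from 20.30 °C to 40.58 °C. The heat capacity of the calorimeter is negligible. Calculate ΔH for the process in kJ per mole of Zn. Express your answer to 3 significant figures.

ΔH = -151 kJ/mol

|ΔT| = |40.58 − 20.30| = 20.28 °C
|q_surr| = (110.5 × 4.09) × 20.28 = 451.945 × 20.28 = 9165 J
n(Zn) = 3.96 / 65.38 = 0.06057 mol
Temperature rose, so q_rxn = −|q_surr| = -9.165 kJ
ΔH = q_rxn / n = -151.3 kJ/mol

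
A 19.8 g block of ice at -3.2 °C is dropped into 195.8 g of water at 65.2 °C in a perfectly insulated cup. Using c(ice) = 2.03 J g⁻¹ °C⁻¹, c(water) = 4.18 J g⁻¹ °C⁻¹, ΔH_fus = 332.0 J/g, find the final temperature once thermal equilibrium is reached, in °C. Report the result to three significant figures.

T_f = 51.8 °C

Heat to bring ice to 0 °C and melt it: q₁ = 19.8×2.03×3.2 + 19.8×332.0 = 6702.2 J
Heat the water can supply cooling to 0 °C: 195.8×4.18×65.2 = 53362.5 J > q₁, so all ice melts.
Energy balance: 195.8×4.18×(65.2 − T) = 6702.2 + 19.8×4.18×(T − 0)
818.444(65.2 − T) = 6702.2 + 82.764 T
53362.5 − 6702.2 = 901.208 T
T = 46660.3 / 901.208 = 51.78 °C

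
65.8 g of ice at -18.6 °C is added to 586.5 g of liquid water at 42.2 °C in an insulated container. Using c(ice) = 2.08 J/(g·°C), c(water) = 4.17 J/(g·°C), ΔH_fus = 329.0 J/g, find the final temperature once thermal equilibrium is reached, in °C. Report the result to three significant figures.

Heat to bring ice to 0 °C and melt it: q₁ = 65.8×2.08×18.6 + 65.8×329.0 = 24194 J
Heat the water can supply cooling to 0 °C: 586.5×4.17×42.2 = 103209 J > q₁, so all ice melts.
Energy balance: 586.5×4.17×(42.2 − T) = 24194 + 65.8×4.17×(T − 0)
2445.705(42.2 − T) = 24194 + 274.386 T
103209 − 24194 = 2720.091 T
T = 79015 / 2720.091 = 29.049 °C

T_f = 29.0 °C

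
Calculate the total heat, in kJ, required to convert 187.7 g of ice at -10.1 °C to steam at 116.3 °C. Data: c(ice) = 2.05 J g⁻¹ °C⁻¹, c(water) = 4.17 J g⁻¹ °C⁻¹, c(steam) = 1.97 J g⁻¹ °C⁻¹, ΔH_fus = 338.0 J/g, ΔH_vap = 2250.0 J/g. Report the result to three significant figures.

q1 (heat ice -10.1→0.0 °C): 187.7 × 2.05 × 10.1 = 3886 J
q2 (melt at 0 °C): 187.7 × 338.0 = 63443 J
q3 (heat water 0.0→100.0 °C): 187.7 × 4.17 × 100.0 = 78271 J
q4 (vaporize at 100 °C): 187.7 × 2250.0 = 422325 J
q5 (heat steam 100.0→116.3 °C): 187.7 × 1.97 × 16.3 = 6027 J
Total: 3886 + 63443 + 78271 + 422325 + 6027 = 573952 J = 574 kJ

q = 574 kJ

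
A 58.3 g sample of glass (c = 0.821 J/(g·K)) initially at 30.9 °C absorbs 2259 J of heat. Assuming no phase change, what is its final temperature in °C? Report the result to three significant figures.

ΔT = q / (m c) = 2259 / (58.3 × 0.821) = 47.20 °C
T_f = 30.9 + 47.20 = 78.10 °C

T_f = 78.1 °C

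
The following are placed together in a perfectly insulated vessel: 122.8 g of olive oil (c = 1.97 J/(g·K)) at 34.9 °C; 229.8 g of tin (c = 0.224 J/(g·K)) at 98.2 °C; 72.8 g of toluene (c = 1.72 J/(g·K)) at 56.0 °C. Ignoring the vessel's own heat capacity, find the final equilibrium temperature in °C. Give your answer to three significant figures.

T_f = 49.0 °C

Σ mᵢcᵢ(T − Tᵢ) = 0  ⇒  T = Σ mᵢcᵢTᵢ / Σ mᵢcᵢ
Σ mᵢcᵢ = 122.8×1.97 + 229.8×0.224 + 72.8×1.72 = 418.6072
Σ mᵢcᵢTᵢ = 241.916×34.9 + 51.4752×98.2 + 125.216×56.0 = 20510
T = 20510 / 418.6072 = 49.00 °C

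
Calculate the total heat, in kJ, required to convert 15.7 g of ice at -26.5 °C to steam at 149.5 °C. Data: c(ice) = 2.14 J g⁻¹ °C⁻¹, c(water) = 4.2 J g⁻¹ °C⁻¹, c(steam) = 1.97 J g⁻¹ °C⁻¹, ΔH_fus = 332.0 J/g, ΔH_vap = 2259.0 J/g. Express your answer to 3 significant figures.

q1 (heat ice -26.5→0.0 °C): 15.7 × 2.14 × 26.5 = 890 J
q2 (melt at 0 °C): 15.7 × 332.0 = 5212 J
q3 (heat water 0.0→100.0 °C): 15.7 × 4.2 × 100.0 = 6594 J
q4 (vaporize at 100 °C): 15.7 × 2259.0 = 35466 J
q5 (heat steam 100.0→149.5 °C): 15.7 × 1.97 × 49.5 = 1531 J
Total: 890 + 5212 + 6594 + 35466 + 1531 = 49693 J = 49.7 kJ

q = 49.7 kJ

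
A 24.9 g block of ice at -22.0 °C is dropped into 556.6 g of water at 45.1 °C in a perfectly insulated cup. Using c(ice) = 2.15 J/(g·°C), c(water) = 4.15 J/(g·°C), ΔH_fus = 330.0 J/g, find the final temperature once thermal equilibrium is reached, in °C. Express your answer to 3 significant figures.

T_f = 39.3 °C

Heat to bring ice to 0 °C and melt it: q₁ = 24.9×2.15×22.0 + 24.9×330.0 = 9394.8 J
Heat the water can supply cooling to 0 °C: 556.6×4.15×45.1 = 104176 J > q₁, so all ice melts.
Energy balance: 556.6×4.15×(45.1 − T) = 9394.8 + 24.9×4.15×(T − 0)
2309.89(45.1 − T) = 9394.8 + 103.335 T
104176 − 9394.8 = 2413.225 T
T = 94781.2 / 2413.225 = 39.28 °C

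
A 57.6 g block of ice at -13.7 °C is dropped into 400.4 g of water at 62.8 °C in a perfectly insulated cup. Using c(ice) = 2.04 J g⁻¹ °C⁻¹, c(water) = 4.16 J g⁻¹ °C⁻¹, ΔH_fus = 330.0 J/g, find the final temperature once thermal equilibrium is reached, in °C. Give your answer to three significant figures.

T_f = 44.1 °C

Heat to bring ice to 0 °C and melt it: q₁ = 57.6×2.04×13.7 + 57.6×330.0 = 20618 J
Heat the water can supply cooling to 0 °C: 400.4×4.16×62.8 = 104604 J > q₁, so all ice melts.
Energy balance: 400.4×4.16×(62.8 − T) = 20618 + 57.6×4.16×(T − 0)
1665.664(62.8 − T) = 20618 + 239.616 T
104604 − 20618 = 1905.280 T
T = 83986 / 1905.280 = 44.08 °C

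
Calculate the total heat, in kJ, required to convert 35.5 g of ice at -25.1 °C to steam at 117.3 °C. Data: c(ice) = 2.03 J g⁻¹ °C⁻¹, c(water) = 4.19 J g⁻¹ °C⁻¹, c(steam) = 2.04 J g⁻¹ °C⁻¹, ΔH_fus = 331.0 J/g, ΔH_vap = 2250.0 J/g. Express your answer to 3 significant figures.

q = 110 kJ

q1 (heat ice -25.1→0.0 °C): 35.5 × 2.03 × 25.1 = 1809 J
q2 (melt at 0 °C): 35.5 × 331.0 = 11751 J
q3 (heat water 0.0→100.0 °C): 35.5 × 4.19 × 100.0 = 14875 J
q4 (vaporize at 100 °C): 35.5 × 2250.0 = 79875 J
q5 (heat steam 100.0→117.3 °C): 35.5 × 2.04 × 17.3 = 1253 J
Total: 1809 + 11751 + 14875 + 79875 + 1253 = 109563 J = 110 kJ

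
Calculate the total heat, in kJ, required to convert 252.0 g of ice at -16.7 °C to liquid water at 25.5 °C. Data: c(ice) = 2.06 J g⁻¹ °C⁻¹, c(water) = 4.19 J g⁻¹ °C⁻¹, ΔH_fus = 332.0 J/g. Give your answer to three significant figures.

q = 119 kJ

q1 (heat ice -16.7→0.0 °C): 252.0 × 2.06 × 16.7 = 8669 J
q2 (melt at 0 °C): 252.0 × 332.0 = 83664 J
q3 (heat water 0.0→25.5 °C): 252.0 × 4.19 × 25.5 = 26925 J
Total: 8669 + 83664 + 26925 = 119258 J = 119 kJ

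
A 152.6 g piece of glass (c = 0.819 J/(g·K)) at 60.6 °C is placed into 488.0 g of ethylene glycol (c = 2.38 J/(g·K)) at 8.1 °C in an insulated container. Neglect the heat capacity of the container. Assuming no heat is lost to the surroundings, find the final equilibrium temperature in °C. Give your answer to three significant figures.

Heat lost by glass = heat gained by ethylene glycol.
(152.6)(0.819)(60.6 − T) = (488.0)(2.38)(T − 8.1)
124.9794 (60.6 − T) = 1161.44 (T − 8.1)
7573.8 − 124.9794 T = 1161.44 T − 9407.7
16981.5 = 1286.4194 T
T = 13.20 °C

T_f = 13.2 °C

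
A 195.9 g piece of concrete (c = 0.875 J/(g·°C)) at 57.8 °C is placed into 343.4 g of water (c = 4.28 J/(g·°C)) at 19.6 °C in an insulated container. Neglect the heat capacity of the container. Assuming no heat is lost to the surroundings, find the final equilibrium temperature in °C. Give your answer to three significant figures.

T_f = 23.6 °C

Heat lost by concrete = heat gained by water.
(195.9)(0.875)(57.8 − T) = (343.4)(4.28)(T − 19.6)
171.4125 (57.8 − T) = 1469.752 (T − 19.6)
9907.6 − 171.4125 T = 1469.752 T − 28807
38714.6 = 1641.1645 T
T = 23.59 °C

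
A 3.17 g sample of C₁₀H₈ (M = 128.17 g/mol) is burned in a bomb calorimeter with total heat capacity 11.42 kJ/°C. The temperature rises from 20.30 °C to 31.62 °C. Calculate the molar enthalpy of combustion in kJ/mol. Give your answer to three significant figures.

ΔT = 31.62 − 20.30 = 11.32 °C
q_cal = C_cal × ΔT = 11.42 × 11.32 = 129.2744 kJ
n = 3.17 / 128.17 = 0.02473 mol
q_rxn = −q_cal = -129.2744 kJ
ΔH = -129.2744 / 0.02473 = -5227 kJ/mol

ΔH = -5230 kJ/mol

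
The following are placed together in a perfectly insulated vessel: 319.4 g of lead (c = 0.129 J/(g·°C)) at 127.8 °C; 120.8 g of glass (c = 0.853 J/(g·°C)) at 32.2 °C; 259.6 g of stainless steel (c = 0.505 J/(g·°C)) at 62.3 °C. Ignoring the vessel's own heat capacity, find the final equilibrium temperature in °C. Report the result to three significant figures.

Σ mᵢcᵢ(T − Tᵢ) = 0  ⇒  T = Σ mᵢcᵢTᵢ / Σ mᵢcᵢ
Σ mᵢcᵢ = 319.4×0.129 + 120.8×0.853 + 259.6×0.505 = 275.3430
Σ mᵢcᵢTᵢ = 41.2026×127.8 + 103.0424×32.2 + 131.098×62.3 = 16751
T = 16751 / 275.3430 = 60.84 °C

T_f = 60.8 °C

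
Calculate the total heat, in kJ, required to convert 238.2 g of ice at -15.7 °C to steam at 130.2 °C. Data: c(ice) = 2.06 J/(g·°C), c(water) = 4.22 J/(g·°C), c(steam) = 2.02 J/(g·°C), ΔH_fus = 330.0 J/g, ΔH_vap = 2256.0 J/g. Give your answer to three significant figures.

q = 739 kJ

q1 (heat ice -15.7→0.0 °C): 238.2 × 2.06 × 15.7 = 7704 J
q2 (melt at 0 °C): 238.2 × 330.0 = 78606 J
q3 (heat water 0.0→100.0 °C): 238.2 × 4.22 × 100.0 = 100520 J
q4 (vaporize at 100 °C): 238.2 × 2256.0 = 537379 J
q5 (heat steam 100.0→130.2 °C): 238.2 × 2.02 × 30.2 = 14531 J
Total: 7704 + 78606 + 100520 + 537379 + 14531 = 738740 J = 739 kJ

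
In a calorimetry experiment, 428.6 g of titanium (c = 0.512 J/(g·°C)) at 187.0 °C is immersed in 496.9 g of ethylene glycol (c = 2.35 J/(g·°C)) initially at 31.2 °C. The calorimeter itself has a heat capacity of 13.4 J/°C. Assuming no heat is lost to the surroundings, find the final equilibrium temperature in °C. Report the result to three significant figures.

Heat lost by titanium = heat gained by ethylene glycol + calorimeter.
(428.6)(0.512)(187.0 − T) = [(496.9)(2.35) + 13.4](T − 31.2)
219.4432 (187.0 − T) = 1181.115 (T − 31.2)
41036 − 219.4432 T = 1181.115 T − 36851
77887 = 1400.5582 T
T = 55.61 °C

T_f = 55.6 °C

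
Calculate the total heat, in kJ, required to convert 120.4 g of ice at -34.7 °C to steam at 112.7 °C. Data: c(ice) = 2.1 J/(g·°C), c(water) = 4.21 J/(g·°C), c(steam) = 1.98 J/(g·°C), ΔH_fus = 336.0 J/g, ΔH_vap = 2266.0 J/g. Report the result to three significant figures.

q1 (heat ice -34.7→0.0 °C): 120.4 × 2.1 × 34.7 = 8774 J
q2 (melt at 0 °C): 120.4 × 336.0 = 40454 J
q3 (heat water 0.0→100.0 °C): 120.4 × 4.21 × 100.0 = 50688 J
q4 (vaporize at 100 °C): 120.4 × 2266.0 = 272826 J
q5 (heat steam 100.0→112.7 °C): 120.4 × 1.98 × 12.7 = 3028 J
Total: 8774 + 40454 + 50688 + 272826 + 3028 = 375770 J = 376 kJ

q = 376 kJ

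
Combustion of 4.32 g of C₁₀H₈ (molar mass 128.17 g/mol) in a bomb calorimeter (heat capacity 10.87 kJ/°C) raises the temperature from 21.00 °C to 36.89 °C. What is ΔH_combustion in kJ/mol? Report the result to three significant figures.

ΔT = 36.89 − 21.00 = 15.89 °C
q_cal = C_cal × ΔT = 10.87 × 15.89 = 172.7243 kJ
n = 4.32 / 128.17 = 0.03371 mol
q_rxn = −q_cal = -172.7243 kJ
ΔH = -172.7243 / 0.03371 = -5124 kJ/mol

ΔH = -5120 kJ/mol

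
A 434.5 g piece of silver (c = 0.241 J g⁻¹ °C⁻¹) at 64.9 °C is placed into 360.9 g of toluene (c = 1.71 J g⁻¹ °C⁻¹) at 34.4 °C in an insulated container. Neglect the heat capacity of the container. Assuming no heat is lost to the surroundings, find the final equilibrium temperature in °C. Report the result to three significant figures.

T_f = 38.8 °C

Heat lost by silver = heat gained by toluene.
(434.5)(0.241)(64.9 − T) = (360.9)(1.71)(T − 34.4)
104.7145 (64.9 − T) = 617.139 (T − 34.4)
6796.0 − 104.7145 T = 617.139 T − 21230
28026.0 = 721.8535 T
T = 38.83 °C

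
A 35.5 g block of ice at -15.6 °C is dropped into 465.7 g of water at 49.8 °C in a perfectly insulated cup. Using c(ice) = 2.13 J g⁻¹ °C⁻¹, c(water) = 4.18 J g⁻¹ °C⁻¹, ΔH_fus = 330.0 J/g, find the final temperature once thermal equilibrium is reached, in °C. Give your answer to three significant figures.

Heat to bring ice to 0 °C and melt it: q₁ = 35.5×2.13×15.6 + 35.5×330.0 = 12895 J
Heat the water can supply cooling to 0 °C: 465.7×4.18×49.8 = 96942.0 J > q₁, so all ice melts.
Energy balance: 465.7×4.18×(49.8 − T) = 12895 + 35.5×4.18×(T − 0)
1946.626(49.8 − T) = 12895 + 148.39 T
96942.0 − 12895 = 2095.016 T
T = 84047.0 / 2095.016 = 40.12 °C

T_f = 40.1 °C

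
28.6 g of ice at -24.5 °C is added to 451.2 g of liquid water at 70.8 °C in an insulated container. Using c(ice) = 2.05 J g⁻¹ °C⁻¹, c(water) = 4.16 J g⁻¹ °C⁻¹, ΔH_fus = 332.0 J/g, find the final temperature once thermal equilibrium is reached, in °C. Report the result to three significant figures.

T_f = 61.1 °C

Heat to bring ice to 0 °C and melt it: q₁ = 28.6×2.05×24.5 + 28.6×332.0 = 10932 J
Heat the water can supply cooling to 0 °C: 451.2×4.16×70.8 = 132891 J > q₁, so all ice melts.
Energy balance: 451.2×4.16×(70.8 − T) = 10932 + 28.6×4.16×(T − 0)
1876.992(70.8 − T) = 10932 + 118.976 T
132891 − 10932 = 1995.968 T
T = 121959 / 1995.968 = 61.10 °C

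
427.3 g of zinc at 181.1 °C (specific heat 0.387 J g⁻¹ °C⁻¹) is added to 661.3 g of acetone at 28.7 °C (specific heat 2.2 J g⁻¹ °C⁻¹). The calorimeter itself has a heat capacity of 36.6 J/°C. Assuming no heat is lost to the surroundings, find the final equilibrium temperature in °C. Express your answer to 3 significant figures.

T_f = 43.9 °C

Heat lost by zinc = heat gained by acetone + calorimeter.
(427.3)(0.387)(181.1 − T) = [(661.3)(2.2) + 36.6](T − 28.7)
165.3651 (181.1 − T) = 1491.46 (T − 28.7)
29948 − 165.3651 T = 1491.46 T − 42805
72753 = 1656.8251 T
T = 43.91 °C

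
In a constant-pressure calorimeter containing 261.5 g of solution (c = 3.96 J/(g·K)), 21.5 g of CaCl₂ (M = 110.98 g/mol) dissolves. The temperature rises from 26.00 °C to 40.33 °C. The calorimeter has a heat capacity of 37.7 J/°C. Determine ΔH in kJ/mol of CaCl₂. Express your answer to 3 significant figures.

|ΔT| = |40.33 − 26.00| = 14.33 °C
|q_surr| = (261.5 × 3.96 + 37.7) × 14.33 = 1073.24 × 14.33 = 15380 J
n(CaCl₂) = 21.5 / 110.98 = 0.1937 mol
Temperature rose, so q_rxn = −|q_surr| = -15.38 kJ
ΔH = q_rxn / n = -79.40 kJ/mol

ΔH = -79.4 kJ/mol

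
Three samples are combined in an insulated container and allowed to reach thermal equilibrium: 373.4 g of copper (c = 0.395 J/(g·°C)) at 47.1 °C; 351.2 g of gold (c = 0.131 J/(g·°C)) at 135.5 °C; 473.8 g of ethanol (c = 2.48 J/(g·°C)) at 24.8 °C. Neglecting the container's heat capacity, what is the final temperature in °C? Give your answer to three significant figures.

Σ mᵢcᵢ(T − Tᵢ) = 0  ⇒  T = Σ mᵢcᵢTᵢ / Σ mᵢcᵢ
Σ mᵢcᵢ = 373.4×0.395 + 351.2×0.131 + 473.8×2.48 = 1368.5242
Σ mᵢcᵢTᵢ = 147.493×47.1 + 46.0072×135.5 + 1175.024×24.8 = 42321
T = 42321 / 1368.5242 = 30.92 °C

T_f = 30.9 °C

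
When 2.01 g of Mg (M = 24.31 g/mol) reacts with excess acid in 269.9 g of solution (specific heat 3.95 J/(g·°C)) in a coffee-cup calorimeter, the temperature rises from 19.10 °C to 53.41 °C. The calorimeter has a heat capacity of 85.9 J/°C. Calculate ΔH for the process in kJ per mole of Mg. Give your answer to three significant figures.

|ΔT| = |53.41 − 19.10| = 34.31 °C
|q_surr| = (269.9 × 3.95 + 85.9) × 34.31 = 1152.005 × 34.31 = 39530 J
n(Mg) = 2.01 / 24.31 = 0.08268 mol
Temperature rose, so q_rxn = −|q_surr| = -39.53 kJ
ΔH = q_rxn / n = -478.1 kJ/mol

ΔH = -478 kJ/mol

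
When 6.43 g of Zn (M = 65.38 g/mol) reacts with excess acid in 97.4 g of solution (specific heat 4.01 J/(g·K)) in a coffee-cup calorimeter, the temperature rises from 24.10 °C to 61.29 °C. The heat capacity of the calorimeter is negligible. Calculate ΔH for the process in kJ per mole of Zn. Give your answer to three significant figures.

ΔH = -148 kJ/mol

|ΔT| = |61.29 − 24.10| = 37.19 °C
|q_surr| = (97.4 × 4.01) × 37.19 = 390.574 × 37.19 = 14530 J
n(Zn) = 6.43 / 65.38 = 0.09835 mol
Temperature rose, so q_rxn = −|q_surr| = -14.53 kJ
ΔH = q_rxn / n = -147.7 kJ/mol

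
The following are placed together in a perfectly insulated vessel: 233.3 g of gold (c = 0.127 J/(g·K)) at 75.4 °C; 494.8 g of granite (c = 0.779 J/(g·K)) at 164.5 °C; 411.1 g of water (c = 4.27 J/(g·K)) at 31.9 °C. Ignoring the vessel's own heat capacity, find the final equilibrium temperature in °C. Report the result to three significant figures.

T_f = 56.0 °C

Σ mᵢcᵢ(T − Tᵢ) = 0  ⇒  T = Σ mᵢcᵢTᵢ / Σ mᵢcᵢ
Σ mᵢcᵢ = 233.3×0.127 + 494.8×0.779 + 411.1×4.27 = 2170.4753
Σ mᵢcᵢTᵢ = 29.6291×75.4 + 385.4492×164.5 + 1755.397×31.9 = 121640
T = 121640 / 2170.4753 = 56.04 °C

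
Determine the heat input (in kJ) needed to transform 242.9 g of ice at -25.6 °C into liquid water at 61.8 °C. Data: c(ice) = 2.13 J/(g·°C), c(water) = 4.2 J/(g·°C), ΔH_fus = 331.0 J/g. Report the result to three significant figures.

q = 157 kJ

q1 (heat ice -25.6→0.0 °C): 242.9 × 2.13 × 25.6 = 13245 J
q2 (melt at 0 °C): 242.9 × 331.0 = 80400 J
q3 (heat water 0.0→61.8 °C): 242.9 × 4.2 × 61.8 = 63047 J
Total: 13245 + 80400 + 63047 = 156692 J = 157 kJ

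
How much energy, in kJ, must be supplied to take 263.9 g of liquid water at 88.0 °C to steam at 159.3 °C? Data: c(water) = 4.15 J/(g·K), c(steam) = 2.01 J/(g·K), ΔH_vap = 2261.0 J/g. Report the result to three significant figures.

q1 (heat water 88.0→100.0 °C): 263.9 × 4.15 × 12.0 = 13142 J
q2 (vaporize at 100 °C): 263.9 × 2261.0 = 596678 J
q3 (heat steam 100.0→159.3 °C): 263.9 × 2.01 × 59.3 = 31455 J
Total: 13142 + 596678 + 31455 = 641275 J = 641 kJ

q = 641 kJ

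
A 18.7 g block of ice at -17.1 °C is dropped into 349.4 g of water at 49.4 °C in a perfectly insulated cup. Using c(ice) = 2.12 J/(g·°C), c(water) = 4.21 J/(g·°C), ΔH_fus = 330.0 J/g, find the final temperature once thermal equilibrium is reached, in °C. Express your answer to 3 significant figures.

Heat to bring ice to 0 °C and melt it: q₁ = 18.7×2.12×17.1 + 18.7×330.0 = 6848.9 J
Heat the water can supply cooling to 0 °C: 349.4×4.21×49.4 = 72666.1 J > q₁, so all ice melts.
Energy balance: 349.4×4.21×(49.4 − T) = 6848.9 + 18.7×4.21×(T − 0)
1470.974(49.4 − T) = 6848.9 + 78.727 T
72666.1 − 6848.9 = 1549.701 T
T = 65817.2 / 1549.701 = 42.47 °C

T_f = 42.5 °C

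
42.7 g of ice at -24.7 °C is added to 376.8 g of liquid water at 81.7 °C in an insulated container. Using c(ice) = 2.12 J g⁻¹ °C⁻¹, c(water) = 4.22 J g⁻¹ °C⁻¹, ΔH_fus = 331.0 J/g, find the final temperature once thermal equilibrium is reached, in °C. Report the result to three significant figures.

Heat to bring ice to 0 °C and melt it: q₁ = 42.7×2.12×24.7 + 42.7×331.0 = 16370 J
Heat the water can supply cooling to 0 °C: 376.8×4.22×81.7 = 129911 J > q₁, so all ice melts.
Energy balance: 376.8×4.22×(81.7 − T) = 16370 + 42.7×4.22×(T − 0)
1590.096(81.7 − T) = 16370 + 180.194 T
129911 − 16370 = 1770.290 T
T = 113541 / 1770.290 = 64.14 °C

T_f = 64.1 °C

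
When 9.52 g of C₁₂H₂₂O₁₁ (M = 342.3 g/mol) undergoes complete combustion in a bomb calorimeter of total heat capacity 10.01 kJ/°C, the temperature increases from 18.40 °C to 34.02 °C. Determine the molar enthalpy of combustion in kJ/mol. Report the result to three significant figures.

ΔH = -5620 kJ/mol

ΔT = 34.02 − 18.40 = 15.62 °C
q_cal = C_cal × ΔT = 10.01 × 15.62 = 156.3562 kJ
n = 9.52 / 342.3 = 0.02781 mol
q_rxn = −q_cal = -156.3562 kJ
ΔH = -156.3562 / 0.02781 = -5622 kJ/mol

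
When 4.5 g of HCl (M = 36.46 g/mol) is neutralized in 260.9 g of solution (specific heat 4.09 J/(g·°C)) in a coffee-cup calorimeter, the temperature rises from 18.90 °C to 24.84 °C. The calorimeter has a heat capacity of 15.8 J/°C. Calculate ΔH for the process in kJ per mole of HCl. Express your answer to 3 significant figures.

ΔH = -52.1 kJ/mol

|ΔT| = |24.84 − 18.90| = 5.94 °C
|q_surr| = (260.9 × 4.09 + 15.8) × 5.94 = 1082.881 × 5.94 = 6432 J
n(HCl) = 4.5 / 36.46 = 0.1234 mol
Temperature rose, so q_rxn = −|q_surr| = -6.432 kJ
ΔH = q_rxn / n = -52.12 kJ/mol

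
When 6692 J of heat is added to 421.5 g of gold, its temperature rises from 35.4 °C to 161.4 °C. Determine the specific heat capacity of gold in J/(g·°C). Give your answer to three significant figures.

c = q / (m ΔT) = 6692 / (421.5 × 126.0)
c = 6692 / 53109 = 0.126 J/(g·°C)

c = 0.126 J/(g·°C)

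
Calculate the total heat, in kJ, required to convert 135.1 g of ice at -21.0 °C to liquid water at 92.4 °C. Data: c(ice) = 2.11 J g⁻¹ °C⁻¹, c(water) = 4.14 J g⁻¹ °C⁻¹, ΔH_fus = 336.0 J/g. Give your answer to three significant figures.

q = 103 kJ

q1 (heat ice -21.0→0.0 °C): 135.1 × 2.11 × 21.0 = 5986 J
q2 (melt at 0 °C): 135.1 × 336.0 = 45394 J
q3 (heat water 0.0→92.4 °C): 135.1 × 4.14 × 92.4 = 51681 J
Total: 5986 + 45394 + 51681 = 103061 J = 103 kJ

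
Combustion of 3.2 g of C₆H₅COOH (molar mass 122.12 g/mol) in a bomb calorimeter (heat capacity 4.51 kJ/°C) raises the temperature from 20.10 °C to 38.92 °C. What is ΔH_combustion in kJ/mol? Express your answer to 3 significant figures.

ΔH = -3240 kJ/mol

ΔT = 38.92 − 20.10 = 18.82 °C
q_cal = C_cal × ΔT = 4.51 × 18.82 = 84.8782 kJ
n = 3.2 / 122.12 = 0.02620 mol
q_rxn = −q_cal = -84.8782 kJ
ΔH = -84.8782 / 0.02620 = -3240 kJ/mol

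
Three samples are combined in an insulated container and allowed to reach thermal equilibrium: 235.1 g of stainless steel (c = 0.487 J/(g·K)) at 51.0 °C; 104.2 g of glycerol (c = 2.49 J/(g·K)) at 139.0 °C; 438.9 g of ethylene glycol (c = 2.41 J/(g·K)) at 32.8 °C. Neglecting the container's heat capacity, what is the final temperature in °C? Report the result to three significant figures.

T_f = 53.5 °C

Σ mᵢcᵢ(T − Tᵢ) = 0  ⇒  T = Σ mᵢcᵢTᵢ / Σ mᵢcᵢ
Σ mᵢcᵢ = 235.1×0.487 + 104.2×2.49 + 438.9×2.41 = 1431.7007
Σ mᵢcᵢTᵢ = 114.4937×51.0 + 259.458×139.0 + 1057.749×32.8 = 76598
T = 76598 / 1431.7007 = 53.50 °C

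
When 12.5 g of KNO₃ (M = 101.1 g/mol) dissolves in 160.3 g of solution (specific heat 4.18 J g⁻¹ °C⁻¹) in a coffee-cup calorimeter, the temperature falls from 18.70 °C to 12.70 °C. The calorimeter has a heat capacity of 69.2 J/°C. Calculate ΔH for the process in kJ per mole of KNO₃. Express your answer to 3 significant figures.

ΔH = 35.9 kJ/mol

|ΔT| = |12.70 − 18.70| = 6.00 °C
|q_surr| = (160.3 × 4.18 + 69.2) × 6.00 = 739.254 × 6.00 = 4436 J
n(KNO₃) = 12.5 / 101.1 = 0.1236 mol
Temperature fell, so q_rxn = +|q_surr| = 4.436 kJ
ΔH = q_rxn / n = 35.89 kJ/mol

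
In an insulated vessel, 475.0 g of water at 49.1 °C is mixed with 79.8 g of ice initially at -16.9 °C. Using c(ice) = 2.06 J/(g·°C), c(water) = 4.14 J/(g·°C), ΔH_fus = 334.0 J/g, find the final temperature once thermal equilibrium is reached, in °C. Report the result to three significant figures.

Heat to bring ice to 0 °C and melt it: q₁ = 79.8×2.06×16.9 + 79.8×334.0 = 29431 J
Heat the water can supply cooling to 0 °C: 475.0×4.14×49.1 = 96555.2 J > q₁, so all ice melts.
Energy balance: 475.0×4.14×(49.1 − T) = 29431 + 79.8×4.14×(T − 0)
1966.5(49.1 − T) = 29431 + 330.372 T
96555.2 − 29431 = 2296.872 T
T = 67124.2 / 2296.872 = 29.22 °C

T_f = 29.2 °C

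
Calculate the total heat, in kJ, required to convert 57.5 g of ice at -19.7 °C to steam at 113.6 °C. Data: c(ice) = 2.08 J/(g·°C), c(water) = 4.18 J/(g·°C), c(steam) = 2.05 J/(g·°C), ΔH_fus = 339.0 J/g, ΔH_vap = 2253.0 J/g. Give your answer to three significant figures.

q = 177 kJ

q1 (heat ice -19.7→0.0 °C): 57.5 × 2.08 × 19.7 = 2356 J
q2 (melt at 0 °C): 57.5 × 339.0 = 19493 J
q3 (heat water 0.0→100.0 °C): 57.5 × 4.18 × 100.0 = 24035 J
q4 (vaporize at 100 °C): 57.5 × 2253.0 = 129548 J
q5 (heat steam 100.0→113.6 °C): 57.5 × 2.05 × 13.6 = 1603 J
Total: 2356 + 19493 + 24035 + 129548 + 1603 = 177035 J = 177 kJ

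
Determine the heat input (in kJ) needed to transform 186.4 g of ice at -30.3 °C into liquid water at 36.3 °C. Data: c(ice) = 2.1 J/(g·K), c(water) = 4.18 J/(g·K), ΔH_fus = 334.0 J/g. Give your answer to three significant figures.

q1 (heat ice -30.3→0.0 °C): 186.4 × 2.1 × 30.3 = 11861 J
q2 (melt at 0 °C): 186.4 × 334.0 = 62258 J
q3 (heat water 0.0→36.3 °C): 186.4 × 4.18 × 36.3 = 28283 J
Total: 11861 + 62258 + 28283 = 102402 J = 102 kJ

q = 102 kJ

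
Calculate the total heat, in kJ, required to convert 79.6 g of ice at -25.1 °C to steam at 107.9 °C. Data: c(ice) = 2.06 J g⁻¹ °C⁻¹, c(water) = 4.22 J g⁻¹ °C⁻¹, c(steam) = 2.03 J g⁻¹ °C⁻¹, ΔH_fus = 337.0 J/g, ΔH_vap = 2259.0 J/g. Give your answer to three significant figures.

q = 246 kJ

q1 (heat ice -25.1→0.0 °C): 79.6 × 2.06 × 25.1 = 4116 J
q2 (melt at 0 °C): 79.6 × 337.0 = 26825 J
q3 (heat water 0.0→100.0 °C): 79.6 × 4.22 × 100.0 = 33591 J
q4 (vaporize at 100 °C): 79.6 × 2259.0 = 179816 J
q5 (heat steam 100.0→107.9 °C): 79.6 × 2.03 × 7.9 = 1277 J
Total: 4116 + 26825 + 33591 + 179816 + 1277 = 245625 J = 246 kJ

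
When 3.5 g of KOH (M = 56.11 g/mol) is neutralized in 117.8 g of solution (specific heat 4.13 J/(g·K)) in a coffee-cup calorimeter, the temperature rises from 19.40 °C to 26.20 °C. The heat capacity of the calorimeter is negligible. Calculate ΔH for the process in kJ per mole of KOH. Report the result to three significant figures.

|ΔT| = |26.20 − 19.40| = 6.80 °C
|q_surr| = (117.8 × 4.13) × 6.80 = 486.514 × 6.80 = 3308 J
n(KOH) = 3.5 / 56.11 = 0.06238 mol
Temperature rose, so q_rxn = −|q_surr| = -3.308 kJ
ΔH = q_rxn / n = -53.03 kJ/mol

ΔH = -53.0 kJ/mol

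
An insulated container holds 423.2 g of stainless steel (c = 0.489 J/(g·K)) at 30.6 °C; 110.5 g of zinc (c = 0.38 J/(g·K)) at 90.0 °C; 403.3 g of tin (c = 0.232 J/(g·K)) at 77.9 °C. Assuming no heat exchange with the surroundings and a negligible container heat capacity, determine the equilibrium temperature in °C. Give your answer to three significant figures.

T_f = 50.8 °C

Σ mᵢcᵢ(T − Tᵢ) = 0  ⇒  T = Σ mᵢcᵢTᵢ / Σ mᵢcᵢ
Σ mᵢcᵢ = 423.2×0.489 + 110.5×0.38 + 403.3×0.232 = 342.5004
Σ mᵢcᵢTᵢ = 206.9448×30.6 + 41.99×90.0 + 93.5656×77.9 = 17400
T = 17400 / 342.5004 = 50.80 °C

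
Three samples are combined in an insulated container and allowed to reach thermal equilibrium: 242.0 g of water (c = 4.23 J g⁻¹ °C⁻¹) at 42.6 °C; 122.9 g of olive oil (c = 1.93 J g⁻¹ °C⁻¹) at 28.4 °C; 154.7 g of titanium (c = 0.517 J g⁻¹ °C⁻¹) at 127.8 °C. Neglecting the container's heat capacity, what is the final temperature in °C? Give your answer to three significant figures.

Σ mᵢcᵢ(T − Tᵢ) = 0  ⇒  T = Σ mᵢcᵢTᵢ / Σ mᵢcᵢ
Σ mᵢcᵢ = 242.0×4.23 + 122.9×1.93 + 154.7×0.517 = 1340.8369
Σ mᵢcᵢTᵢ = 1023.66×42.6 + 237.197×28.4 + 79.9799×127.8 = 60566
T = 60566 / 1340.8369 = 45.17 °C

T_f = 45.2 °C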